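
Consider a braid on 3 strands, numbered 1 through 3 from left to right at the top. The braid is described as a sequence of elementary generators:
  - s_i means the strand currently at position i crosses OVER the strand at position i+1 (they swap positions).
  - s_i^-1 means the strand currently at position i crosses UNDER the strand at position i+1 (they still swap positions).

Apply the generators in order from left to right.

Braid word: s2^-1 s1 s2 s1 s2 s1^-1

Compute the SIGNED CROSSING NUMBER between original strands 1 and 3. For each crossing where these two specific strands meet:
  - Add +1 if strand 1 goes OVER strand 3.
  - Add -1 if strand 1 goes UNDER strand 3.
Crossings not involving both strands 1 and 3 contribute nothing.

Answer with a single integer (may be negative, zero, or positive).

Gen 1: crossing 2x3. Both 1&3? no. Sum: 0
Gen 2: 1 over 3. Both 1&3? yes. Contrib: +1. Sum: 1
Gen 3: crossing 1x2. Both 1&3? no. Sum: 1
Gen 4: crossing 3x2. Both 1&3? no. Sum: 1
Gen 5: 3 over 1. Both 1&3? yes. Contrib: -1. Sum: 0
Gen 6: crossing 2x1. Both 1&3? no. Sum: 0

Answer: 0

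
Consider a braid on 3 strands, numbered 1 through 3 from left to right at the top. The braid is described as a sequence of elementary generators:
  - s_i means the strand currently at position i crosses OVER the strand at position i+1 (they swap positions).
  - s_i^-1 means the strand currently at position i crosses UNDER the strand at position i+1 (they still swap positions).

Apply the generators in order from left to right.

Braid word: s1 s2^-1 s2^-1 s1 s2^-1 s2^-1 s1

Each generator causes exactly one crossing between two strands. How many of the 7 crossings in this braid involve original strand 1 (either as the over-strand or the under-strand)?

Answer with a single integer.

Answer: 5

Derivation:
Gen 1: crossing 1x2. Involves strand 1? yes. Count so far: 1
Gen 2: crossing 1x3. Involves strand 1? yes. Count so far: 2
Gen 3: crossing 3x1. Involves strand 1? yes. Count so far: 3
Gen 4: crossing 2x1. Involves strand 1? yes. Count so far: 4
Gen 5: crossing 2x3. Involves strand 1? no. Count so far: 4
Gen 6: crossing 3x2. Involves strand 1? no. Count so far: 4
Gen 7: crossing 1x2. Involves strand 1? yes. Count so far: 5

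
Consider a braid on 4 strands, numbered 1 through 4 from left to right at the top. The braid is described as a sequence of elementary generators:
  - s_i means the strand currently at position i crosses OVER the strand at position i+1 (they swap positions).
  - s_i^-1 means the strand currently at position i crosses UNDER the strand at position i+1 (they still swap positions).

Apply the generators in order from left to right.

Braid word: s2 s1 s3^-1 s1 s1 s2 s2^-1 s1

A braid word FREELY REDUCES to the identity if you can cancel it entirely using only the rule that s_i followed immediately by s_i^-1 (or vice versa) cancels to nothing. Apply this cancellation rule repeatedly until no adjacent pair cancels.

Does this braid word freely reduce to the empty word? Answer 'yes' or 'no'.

Gen 1 (s2): push. Stack: [s2]
Gen 2 (s1): push. Stack: [s2 s1]
Gen 3 (s3^-1): push. Stack: [s2 s1 s3^-1]
Gen 4 (s1): push. Stack: [s2 s1 s3^-1 s1]
Gen 5 (s1): push. Stack: [s2 s1 s3^-1 s1 s1]
Gen 6 (s2): push. Stack: [s2 s1 s3^-1 s1 s1 s2]
Gen 7 (s2^-1): cancels prior s2. Stack: [s2 s1 s3^-1 s1 s1]
Gen 8 (s1): push. Stack: [s2 s1 s3^-1 s1 s1 s1]
Reduced word: s2 s1 s3^-1 s1 s1 s1

Answer: no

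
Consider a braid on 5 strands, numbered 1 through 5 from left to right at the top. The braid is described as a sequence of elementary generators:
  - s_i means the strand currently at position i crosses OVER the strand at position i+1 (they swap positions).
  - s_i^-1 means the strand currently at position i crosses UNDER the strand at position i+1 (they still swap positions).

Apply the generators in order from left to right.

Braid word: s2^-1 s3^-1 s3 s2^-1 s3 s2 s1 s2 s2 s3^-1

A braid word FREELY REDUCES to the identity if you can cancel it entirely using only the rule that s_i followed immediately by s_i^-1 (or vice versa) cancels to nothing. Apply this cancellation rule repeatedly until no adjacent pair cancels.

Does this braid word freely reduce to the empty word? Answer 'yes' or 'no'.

Gen 1 (s2^-1): push. Stack: [s2^-1]
Gen 2 (s3^-1): push. Stack: [s2^-1 s3^-1]
Gen 3 (s3): cancels prior s3^-1. Stack: [s2^-1]
Gen 4 (s2^-1): push. Stack: [s2^-1 s2^-1]
Gen 5 (s3): push. Stack: [s2^-1 s2^-1 s3]
Gen 6 (s2): push. Stack: [s2^-1 s2^-1 s3 s2]
Gen 7 (s1): push. Stack: [s2^-1 s2^-1 s3 s2 s1]
Gen 8 (s2): push. Stack: [s2^-1 s2^-1 s3 s2 s1 s2]
Gen 9 (s2): push. Stack: [s2^-1 s2^-1 s3 s2 s1 s2 s2]
Gen 10 (s3^-1): push. Stack: [s2^-1 s2^-1 s3 s2 s1 s2 s2 s3^-1]
Reduced word: s2^-1 s2^-1 s3 s2 s1 s2 s2 s3^-1

Answer: no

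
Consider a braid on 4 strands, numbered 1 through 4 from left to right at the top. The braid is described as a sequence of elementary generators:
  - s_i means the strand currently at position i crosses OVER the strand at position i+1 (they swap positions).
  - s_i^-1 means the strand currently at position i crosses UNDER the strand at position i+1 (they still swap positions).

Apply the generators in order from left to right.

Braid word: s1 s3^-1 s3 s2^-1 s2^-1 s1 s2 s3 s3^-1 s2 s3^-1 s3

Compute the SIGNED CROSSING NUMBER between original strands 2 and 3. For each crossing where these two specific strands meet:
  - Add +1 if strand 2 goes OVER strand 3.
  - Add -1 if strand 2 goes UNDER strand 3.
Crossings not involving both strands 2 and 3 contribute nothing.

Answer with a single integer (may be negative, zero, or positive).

Answer: 0

Derivation:
Gen 1: crossing 1x2. Both 2&3? no. Sum: 0
Gen 2: crossing 3x4. Both 2&3? no. Sum: 0
Gen 3: crossing 4x3. Both 2&3? no. Sum: 0
Gen 4: crossing 1x3. Both 2&3? no. Sum: 0
Gen 5: crossing 3x1. Both 2&3? no. Sum: 0
Gen 6: crossing 2x1. Both 2&3? no. Sum: 0
Gen 7: 2 over 3. Both 2&3? yes. Contrib: +1. Sum: 1
Gen 8: crossing 2x4. Both 2&3? no. Sum: 1
Gen 9: crossing 4x2. Both 2&3? no. Sum: 1
Gen 10: 3 over 2. Both 2&3? yes. Contrib: -1. Sum: 0
Gen 11: crossing 3x4. Both 2&3? no. Sum: 0
Gen 12: crossing 4x3. Both 2&3? no. Sum: 0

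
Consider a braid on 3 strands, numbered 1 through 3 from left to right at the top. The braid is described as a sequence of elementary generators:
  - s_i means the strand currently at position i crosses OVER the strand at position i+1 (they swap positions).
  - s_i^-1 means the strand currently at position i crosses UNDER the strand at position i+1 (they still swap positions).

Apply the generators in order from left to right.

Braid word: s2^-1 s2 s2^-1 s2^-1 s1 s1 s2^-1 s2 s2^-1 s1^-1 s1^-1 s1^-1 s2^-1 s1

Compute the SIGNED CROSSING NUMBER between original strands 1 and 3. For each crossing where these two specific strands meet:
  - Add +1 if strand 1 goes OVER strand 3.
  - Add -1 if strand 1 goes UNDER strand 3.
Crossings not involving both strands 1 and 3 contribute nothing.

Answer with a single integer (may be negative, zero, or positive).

Answer: -1

Derivation:
Gen 1: crossing 2x3. Both 1&3? no. Sum: 0
Gen 2: crossing 3x2. Both 1&3? no. Sum: 0
Gen 3: crossing 2x3. Both 1&3? no. Sum: 0
Gen 4: crossing 3x2. Both 1&3? no. Sum: 0
Gen 5: crossing 1x2. Both 1&3? no. Sum: 0
Gen 6: crossing 2x1. Both 1&3? no. Sum: 0
Gen 7: crossing 2x3. Both 1&3? no. Sum: 0
Gen 8: crossing 3x2. Both 1&3? no. Sum: 0
Gen 9: crossing 2x3. Both 1&3? no. Sum: 0
Gen 10: 1 under 3. Both 1&3? yes. Contrib: -1. Sum: -1
Gen 11: 3 under 1. Both 1&3? yes. Contrib: +1. Sum: 0
Gen 12: 1 under 3. Both 1&3? yes. Contrib: -1. Sum: -1
Gen 13: crossing 1x2. Both 1&3? no. Sum: -1
Gen 14: crossing 3x2. Both 1&3? no. Sum: -1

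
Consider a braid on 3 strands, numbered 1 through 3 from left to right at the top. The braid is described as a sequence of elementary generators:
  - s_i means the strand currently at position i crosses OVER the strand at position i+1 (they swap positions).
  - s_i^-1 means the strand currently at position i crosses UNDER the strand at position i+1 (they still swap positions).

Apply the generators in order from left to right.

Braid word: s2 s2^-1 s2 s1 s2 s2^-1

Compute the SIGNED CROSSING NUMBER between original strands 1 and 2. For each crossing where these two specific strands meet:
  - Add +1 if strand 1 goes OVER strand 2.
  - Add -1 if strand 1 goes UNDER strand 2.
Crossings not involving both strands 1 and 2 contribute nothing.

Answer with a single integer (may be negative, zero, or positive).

Gen 1: crossing 2x3. Both 1&2? no. Sum: 0
Gen 2: crossing 3x2. Both 1&2? no. Sum: 0
Gen 3: crossing 2x3. Both 1&2? no. Sum: 0
Gen 4: crossing 1x3. Both 1&2? no. Sum: 0
Gen 5: 1 over 2. Both 1&2? yes. Contrib: +1. Sum: 1
Gen 6: 2 under 1. Both 1&2? yes. Contrib: +1. Sum: 2

Answer: 2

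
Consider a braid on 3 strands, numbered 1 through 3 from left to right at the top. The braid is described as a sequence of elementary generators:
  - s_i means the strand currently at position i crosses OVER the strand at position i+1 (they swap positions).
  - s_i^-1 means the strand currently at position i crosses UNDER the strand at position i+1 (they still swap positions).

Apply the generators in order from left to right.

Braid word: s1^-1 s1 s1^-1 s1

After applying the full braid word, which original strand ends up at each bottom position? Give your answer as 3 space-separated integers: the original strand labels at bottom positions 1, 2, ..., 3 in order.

Gen 1 (s1^-1): strand 1 crosses under strand 2. Perm now: [2 1 3]
Gen 2 (s1): strand 2 crosses over strand 1. Perm now: [1 2 3]
Gen 3 (s1^-1): strand 1 crosses under strand 2. Perm now: [2 1 3]
Gen 4 (s1): strand 2 crosses over strand 1. Perm now: [1 2 3]

Answer: 1 2 3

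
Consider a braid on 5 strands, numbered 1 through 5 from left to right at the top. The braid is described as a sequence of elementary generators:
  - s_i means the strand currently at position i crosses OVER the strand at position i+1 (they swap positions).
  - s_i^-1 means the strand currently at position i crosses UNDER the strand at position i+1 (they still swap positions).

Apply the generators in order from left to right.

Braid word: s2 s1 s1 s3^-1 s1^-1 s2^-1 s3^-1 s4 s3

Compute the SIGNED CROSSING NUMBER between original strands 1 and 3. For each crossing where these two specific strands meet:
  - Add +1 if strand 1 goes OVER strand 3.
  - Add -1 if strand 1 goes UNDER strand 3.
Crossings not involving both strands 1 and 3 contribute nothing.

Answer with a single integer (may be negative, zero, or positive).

Answer: -1

Derivation:
Gen 1: crossing 2x3. Both 1&3? no. Sum: 0
Gen 2: 1 over 3. Both 1&3? yes. Contrib: +1. Sum: 1
Gen 3: 3 over 1. Both 1&3? yes. Contrib: -1. Sum: 0
Gen 4: crossing 2x4. Both 1&3? no. Sum: 0
Gen 5: 1 under 3. Both 1&3? yes. Contrib: -1. Sum: -1
Gen 6: crossing 1x4. Both 1&3? no. Sum: -1
Gen 7: crossing 1x2. Both 1&3? no. Sum: -1
Gen 8: crossing 1x5. Both 1&3? no. Sum: -1
Gen 9: crossing 2x5. Both 1&3? no. Sum: -1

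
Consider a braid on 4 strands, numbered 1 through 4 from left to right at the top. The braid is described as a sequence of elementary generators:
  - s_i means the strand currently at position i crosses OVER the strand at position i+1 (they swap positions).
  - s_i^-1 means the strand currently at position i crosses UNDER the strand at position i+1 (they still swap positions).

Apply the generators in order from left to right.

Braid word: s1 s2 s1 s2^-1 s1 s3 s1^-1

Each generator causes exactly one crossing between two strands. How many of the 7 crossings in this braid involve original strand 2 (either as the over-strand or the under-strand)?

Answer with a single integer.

Answer: 4

Derivation:
Gen 1: crossing 1x2. Involves strand 2? yes. Count so far: 1
Gen 2: crossing 1x3. Involves strand 2? no. Count so far: 1
Gen 3: crossing 2x3. Involves strand 2? yes. Count so far: 2
Gen 4: crossing 2x1. Involves strand 2? yes. Count so far: 3
Gen 5: crossing 3x1. Involves strand 2? no. Count so far: 3
Gen 6: crossing 2x4. Involves strand 2? yes. Count so far: 4
Gen 7: crossing 1x3. Involves strand 2? no. Count so far: 4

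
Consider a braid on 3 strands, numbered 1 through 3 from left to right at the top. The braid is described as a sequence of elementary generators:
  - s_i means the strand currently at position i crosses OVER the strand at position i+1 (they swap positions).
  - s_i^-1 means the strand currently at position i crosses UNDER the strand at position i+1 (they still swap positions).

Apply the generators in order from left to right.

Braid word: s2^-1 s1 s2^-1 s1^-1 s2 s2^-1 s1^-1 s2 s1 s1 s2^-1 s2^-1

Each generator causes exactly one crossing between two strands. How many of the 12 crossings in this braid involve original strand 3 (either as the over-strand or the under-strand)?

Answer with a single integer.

Answer: 8

Derivation:
Gen 1: crossing 2x3. Involves strand 3? yes. Count so far: 1
Gen 2: crossing 1x3. Involves strand 3? yes. Count so far: 2
Gen 3: crossing 1x2. Involves strand 3? no. Count so far: 2
Gen 4: crossing 3x2. Involves strand 3? yes. Count so far: 3
Gen 5: crossing 3x1. Involves strand 3? yes. Count so far: 4
Gen 6: crossing 1x3. Involves strand 3? yes. Count so far: 5
Gen 7: crossing 2x3. Involves strand 3? yes. Count so far: 6
Gen 8: crossing 2x1. Involves strand 3? no. Count so far: 6
Gen 9: crossing 3x1. Involves strand 3? yes. Count so far: 7
Gen 10: crossing 1x3. Involves strand 3? yes. Count so far: 8
Gen 11: crossing 1x2. Involves strand 3? no. Count so far: 8
Gen 12: crossing 2x1. Involves strand 3? no. Count so far: 8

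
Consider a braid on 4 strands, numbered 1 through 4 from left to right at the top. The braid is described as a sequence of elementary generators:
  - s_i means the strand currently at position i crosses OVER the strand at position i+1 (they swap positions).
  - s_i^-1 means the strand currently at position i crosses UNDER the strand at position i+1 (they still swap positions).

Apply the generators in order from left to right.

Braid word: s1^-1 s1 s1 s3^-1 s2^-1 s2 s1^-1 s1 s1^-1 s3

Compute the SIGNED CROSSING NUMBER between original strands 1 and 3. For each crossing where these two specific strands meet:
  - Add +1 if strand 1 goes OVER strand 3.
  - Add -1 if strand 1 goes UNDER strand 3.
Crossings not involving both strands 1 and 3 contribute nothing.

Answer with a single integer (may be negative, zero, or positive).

Gen 1: crossing 1x2. Both 1&3? no. Sum: 0
Gen 2: crossing 2x1. Both 1&3? no. Sum: 0
Gen 3: crossing 1x2. Both 1&3? no. Sum: 0
Gen 4: crossing 3x4. Both 1&3? no. Sum: 0
Gen 5: crossing 1x4. Both 1&3? no. Sum: 0
Gen 6: crossing 4x1. Both 1&3? no. Sum: 0
Gen 7: crossing 2x1. Both 1&3? no. Sum: 0
Gen 8: crossing 1x2. Both 1&3? no. Sum: 0
Gen 9: crossing 2x1. Both 1&3? no. Sum: 0
Gen 10: crossing 4x3. Both 1&3? no. Sum: 0

Answer: 0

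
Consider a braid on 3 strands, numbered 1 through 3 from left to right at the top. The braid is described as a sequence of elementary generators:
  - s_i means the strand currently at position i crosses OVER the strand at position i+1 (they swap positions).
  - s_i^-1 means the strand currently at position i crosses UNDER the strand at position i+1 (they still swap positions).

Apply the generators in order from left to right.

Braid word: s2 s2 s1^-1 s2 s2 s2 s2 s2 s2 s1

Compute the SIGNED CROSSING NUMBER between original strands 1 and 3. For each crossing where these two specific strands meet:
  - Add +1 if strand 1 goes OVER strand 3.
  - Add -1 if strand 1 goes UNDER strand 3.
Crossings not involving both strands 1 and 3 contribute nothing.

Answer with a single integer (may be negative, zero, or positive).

Gen 1: crossing 2x3. Both 1&3? no. Sum: 0
Gen 2: crossing 3x2. Both 1&3? no. Sum: 0
Gen 3: crossing 1x2. Both 1&3? no. Sum: 0
Gen 4: 1 over 3. Both 1&3? yes. Contrib: +1. Sum: 1
Gen 5: 3 over 1. Both 1&3? yes. Contrib: -1. Sum: 0
Gen 6: 1 over 3. Both 1&3? yes. Contrib: +1. Sum: 1
Gen 7: 3 over 1. Both 1&3? yes. Contrib: -1. Sum: 0
Gen 8: 1 over 3. Both 1&3? yes. Contrib: +1. Sum: 1
Gen 9: 3 over 1. Both 1&3? yes. Contrib: -1. Sum: 0
Gen 10: crossing 2x1. Both 1&3? no. Sum: 0

Answer: 0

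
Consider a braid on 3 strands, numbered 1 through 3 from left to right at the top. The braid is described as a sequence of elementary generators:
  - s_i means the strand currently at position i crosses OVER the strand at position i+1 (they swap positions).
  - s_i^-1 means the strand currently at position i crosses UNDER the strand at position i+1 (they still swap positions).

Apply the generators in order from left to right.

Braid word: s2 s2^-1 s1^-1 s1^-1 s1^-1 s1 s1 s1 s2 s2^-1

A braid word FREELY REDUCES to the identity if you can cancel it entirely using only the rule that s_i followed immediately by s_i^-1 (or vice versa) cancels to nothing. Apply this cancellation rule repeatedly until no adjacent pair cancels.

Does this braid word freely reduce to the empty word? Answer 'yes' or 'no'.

Answer: yes

Derivation:
Gen 1 (s2): push. Stack: [s2]
Gen 2 (s2^-1): cancels prior s2. Stack: []
Gen 3 (s1^-1): push. Stack: [s1^-1]
Gen 4 (s1^-1): push. Stack: [s1^-1 s1^-1]
Gen 5 (s1^-1): push. Stack: [s1^-1 s1^-1 s1^-1]
Gen 6 (s1): cancels prior s1^-1. Stack: [s1^-1 s1^-1]
Gen 7 (s1): cancels prior s1^-1. Stack: [s1^-1]
Gen 8 (s1): cancels prior s1^-1. Stack: []
Gen 9 (s2): push. Stack: [s2]
Gen 10 (s2^-1): cancels prior s2. Stack: []
Reduced word: (empty)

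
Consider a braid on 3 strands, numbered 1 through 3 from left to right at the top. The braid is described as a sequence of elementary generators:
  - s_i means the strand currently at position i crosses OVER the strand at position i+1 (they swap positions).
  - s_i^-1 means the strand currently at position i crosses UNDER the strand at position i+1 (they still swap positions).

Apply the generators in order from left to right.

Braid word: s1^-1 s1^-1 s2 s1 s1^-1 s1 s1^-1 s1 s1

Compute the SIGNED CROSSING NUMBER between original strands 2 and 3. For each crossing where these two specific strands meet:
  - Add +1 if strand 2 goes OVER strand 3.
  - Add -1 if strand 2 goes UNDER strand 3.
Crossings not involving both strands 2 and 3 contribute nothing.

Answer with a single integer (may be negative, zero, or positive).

Gen 1: crossing 1x2. Both 2&3? no. Sum: 0
Gen 2: crossing 2x1. Both 2&3? no. Sum: 0
Gen 3: 2 over 3. Both 2&3? yes. Contrib: +1. Sum: 1
Gen 4: crossing 1x3. Both 2&3? no. Sum: 1
Gen 5: crossing 3x1. Both 2&3? no. Sum: 1
Gen 6: crossing 1x3. Both 2&3? no. Sum: 1
Gen 7: crossing 3x1. Both 2&3? no. Sum: 1
Gen 8: crossing 1x3. Both 2&3? no. Sum: 1
Gen 9: crossing 3x1. Both 2&3? no. Sum: 1

Answer: 1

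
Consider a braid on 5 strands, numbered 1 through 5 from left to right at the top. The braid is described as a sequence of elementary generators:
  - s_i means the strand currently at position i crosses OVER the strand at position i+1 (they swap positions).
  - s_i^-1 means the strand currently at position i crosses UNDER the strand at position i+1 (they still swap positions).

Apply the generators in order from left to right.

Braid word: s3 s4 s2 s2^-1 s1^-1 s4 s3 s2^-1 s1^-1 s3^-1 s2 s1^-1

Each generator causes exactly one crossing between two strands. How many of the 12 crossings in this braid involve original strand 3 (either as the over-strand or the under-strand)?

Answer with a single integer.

Gen 1: crossing 3x4. Involves strand 3? yes. Count so far: 1
Gen 2: crossing 3x5. Involves strand 3? yes. Count so far: 2
Gen 3: crossing 2x4. Involves strand 3? no. Count so far: 2
Gen 4: crossing 4x2. Involves strand 3? no. Count so far: 2
Gen 5: crossing 1x2. Involves strand 3? no. Count so far: 2
Gen 6: crossing 5x3. Involves strand 3? yes. Count so far: 3
Gen 7: crossing 4x3. Involves strand 3? yes. Count so far: 4
Gen 8: crossing 1x3. Involves strand 3? yes. Count so far: 5
Gen 9: crossing 2x3. Involves strand 3? yes. Count so far: 6
Gen 10: crossing 1x4. Involves strand 3? no. Count so far: 6
Gen 11: crossing 2x4. Involves strand 3? no. Count so far: 6
Gen 12: crossing 3x4. Involves strand 3? yes. Count so far: 7

Answer: 7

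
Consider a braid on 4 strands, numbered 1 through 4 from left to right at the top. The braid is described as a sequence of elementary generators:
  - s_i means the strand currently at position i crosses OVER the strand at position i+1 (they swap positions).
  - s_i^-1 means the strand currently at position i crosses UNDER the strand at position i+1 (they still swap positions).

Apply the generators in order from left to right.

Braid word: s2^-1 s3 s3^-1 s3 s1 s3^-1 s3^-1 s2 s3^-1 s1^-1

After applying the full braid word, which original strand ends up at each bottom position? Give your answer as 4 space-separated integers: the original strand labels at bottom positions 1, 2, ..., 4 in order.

Gen 1 (s2^-1): strand 2 crosses under strand 3. Perm now: [1 3 2 4]
Gen 2 (s3): strand 2 crosses over strand 4. Perm now: [1 3 4 2]
Gen 3 (s3^-1): strand 4 crosses under strand 2. Perm now: [1 3 2 4]
Gen 4 (s3): strand 2 crosses over strand 4. Perm now: [1 3 4 2]
Gen 5 (s1): strand 1 crosses over strand 3. Perm now: [3 1 4 2]
Gen 6 (s3^-1): strand 4 crosses under strand 2. Perm now: [3 1 2 4]
Gen 7 (s3^-1): strand 2 crosses under strand 4. Perm now: [3 1 4 2]
Gen 8 (s2): strand 1 crosses over strand 4. Perm now: [3 4 1 2]
Gen 9 (s3^-1): strand 1 crosses under strand 2. Perm now: [3 4 2 1]
Gen 10 (s1^-1): strand 3 crosses under strand 4. Perm now: [4 3 2 1]

Answer: 4 3 2 1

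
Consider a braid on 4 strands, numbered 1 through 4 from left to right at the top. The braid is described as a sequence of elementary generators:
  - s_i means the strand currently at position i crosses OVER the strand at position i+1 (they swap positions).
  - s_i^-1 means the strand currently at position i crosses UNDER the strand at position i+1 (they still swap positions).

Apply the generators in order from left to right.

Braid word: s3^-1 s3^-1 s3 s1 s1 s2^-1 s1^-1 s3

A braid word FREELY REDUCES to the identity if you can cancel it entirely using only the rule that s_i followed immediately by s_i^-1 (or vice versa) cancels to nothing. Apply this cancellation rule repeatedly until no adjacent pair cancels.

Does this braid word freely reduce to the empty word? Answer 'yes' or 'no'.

Answer: no

Derivation:
Gen 1 (s3^-1): push. Stack: [s3^-1]
Gen 2 (s3^-1): push. Stack: [s3^-1 s3^-1]
Gen 3 (s3): cancels prior s3^-1. Stack: [s3^-1]
Gen 4 (s1): push. Stack: [s3^-1 s1]
Gen 5 (s1): push. Stack: [s3^-1 s1 s1]
Gen 6 (s2^-1): push. Stack: [s3^-1 s1 s1 s2^-1]
Gen 7 (s1^-1): push. Stack: [s3^-1 s1 s1 s2^-1 s1^-1]
Gen 8 (s3): push. Stack: [s3^-1 s1 s1 s2^-1 s1^-1 s3]
Reduced word: s3^-1 s1 s1 s2^-1 s1^-1 s3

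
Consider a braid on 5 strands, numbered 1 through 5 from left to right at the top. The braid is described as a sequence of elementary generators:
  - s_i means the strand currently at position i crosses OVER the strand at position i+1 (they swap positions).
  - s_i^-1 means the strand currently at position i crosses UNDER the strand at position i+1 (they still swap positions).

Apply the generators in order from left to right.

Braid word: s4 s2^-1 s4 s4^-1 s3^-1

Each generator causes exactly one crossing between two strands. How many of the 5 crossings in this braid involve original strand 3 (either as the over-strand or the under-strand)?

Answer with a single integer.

Answer: 1

Derivation:
Gen 1: crossing 4x5. Involves strand 3? no. Count so far: 0
Gen 2: crossing 2x3. Involves strand 3? yes. Count so far: 1
Gen 3: crossing 5x4. Involves strand 3? no. Count so far: 1
Gen 4: crossing 4x5. Involves strand 3? no. Count so far: 1
Gen 5: crossing 2x5. Involves strand 3? no. Count so far: 1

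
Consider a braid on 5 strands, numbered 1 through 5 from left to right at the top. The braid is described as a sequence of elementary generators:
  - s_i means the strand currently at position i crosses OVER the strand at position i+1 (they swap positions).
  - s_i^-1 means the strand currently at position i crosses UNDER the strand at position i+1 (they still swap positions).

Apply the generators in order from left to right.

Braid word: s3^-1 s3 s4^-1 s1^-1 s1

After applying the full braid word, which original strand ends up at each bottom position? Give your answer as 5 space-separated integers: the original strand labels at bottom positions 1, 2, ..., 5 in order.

Answer: 1 2 3 5 4

Derivation:
Gen 1 (s3^-1): strand 3 crosses under strand 4. Perm now: [1 2 4 3 5]
Gen 2 (s3): strand 4 crosses over strand 3. Perm now: [1 2 3 4 5]
Gen 3 (s4^-1): strand 4 crosses under strand 5. Perm now: [1 2 3 5 4]
Gen 4 (s1^-1): strand 1 crosses under strand 2. Perm now: [2 1 3 5 4]
Gen 5 (s1): strand 2 crosses over strand 1. Perm now: [1 2 3 5 4]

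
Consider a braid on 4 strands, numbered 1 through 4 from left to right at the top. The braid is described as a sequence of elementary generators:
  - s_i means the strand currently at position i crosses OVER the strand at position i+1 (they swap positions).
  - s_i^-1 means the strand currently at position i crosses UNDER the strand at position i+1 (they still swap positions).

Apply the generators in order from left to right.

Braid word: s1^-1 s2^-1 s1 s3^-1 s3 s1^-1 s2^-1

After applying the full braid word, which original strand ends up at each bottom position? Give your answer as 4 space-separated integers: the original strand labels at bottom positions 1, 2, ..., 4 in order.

Gen 1 (s1^-1): strand 1 crosses under strand 2. Perm now: [2 1 3 4]
Gen 2 (s2^-1): strand 1 crosses under strand 3. Perm now: [2 3 1 4]
Gen 3 (s1): strand 2 crosses over strand 3. Perm now: [3 2 1 4]
Gen 4 (s3^-1): strand 1 crosses under strand 4. Perm now: [3 2 4 1]
Gen 5 (s3): strand 4 crosses over strand 1. Perm now: [3 2 1 4]
Gen 6 (s1^-1): strand 3 crosses under strand 2. Perm now: [2 3 1 4]
Gen 7 (s2^-1): strand 3 crosses under strand 1. Perm now: [2 1 3 4]

Answer: 2 1 3 4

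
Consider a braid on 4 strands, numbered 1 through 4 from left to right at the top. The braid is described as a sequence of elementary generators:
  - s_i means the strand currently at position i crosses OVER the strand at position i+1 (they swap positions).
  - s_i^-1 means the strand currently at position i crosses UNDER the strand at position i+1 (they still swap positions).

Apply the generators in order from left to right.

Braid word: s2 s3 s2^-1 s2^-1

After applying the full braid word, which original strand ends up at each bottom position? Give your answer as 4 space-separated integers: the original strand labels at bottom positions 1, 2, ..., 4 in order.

Answer: 1 3 4 2

Derivation:
Gen 1 (s2): strand 2 crosses over strand 3. Perm now: [1 3 2 4]
Gen 2 (s3): strand 2 crosses over strand 4. Perm now: [1 3 4 2]
Gen 3 (s2^-1): strand 3 crosses under strand 4. Perm now: [1 4 3 2]
Gen 4 (s2^-1): strand 4 crosses under strand 3. Perm now: [1 3 4 2]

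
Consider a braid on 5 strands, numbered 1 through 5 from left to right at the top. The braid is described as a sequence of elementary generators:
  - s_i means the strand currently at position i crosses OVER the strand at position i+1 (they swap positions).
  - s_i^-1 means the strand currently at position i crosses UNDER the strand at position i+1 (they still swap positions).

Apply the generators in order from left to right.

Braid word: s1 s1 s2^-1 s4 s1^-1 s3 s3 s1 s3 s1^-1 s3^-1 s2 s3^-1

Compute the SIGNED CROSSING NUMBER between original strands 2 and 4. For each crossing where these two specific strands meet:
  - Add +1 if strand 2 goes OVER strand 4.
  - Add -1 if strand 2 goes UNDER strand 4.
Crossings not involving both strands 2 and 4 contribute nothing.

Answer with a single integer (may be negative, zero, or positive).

Gen 1: crossing 1x2. Both 2&4? no. Sum: 0
Gen 2: crossing 2x1. Both 2&4? no. Sum: 0
Gen 3: crossing 2x3. Both 2&4? no. Sum: 0
Gen 4: crossing 4x5. Both 2&4? no. Sum: 0
Gen 5: crossing 1x3. Both 2&4? no. Sum: 0
Gen 6: crossing 2x5. Both 2&4? no. Sum: 0
Gen 7: crossing 5x2. Both 2&4? no. Sum: 0
Gen 8: crossing 3x1. Both 2&4? no. Sum: 0
Gen 9: crossing 2x5. Both 2&4? no. Sum: 0
Gen 10: crossing 1x3. Both 2&4? no. Sum: 0
Gen 11: crossing 5x2. Both 2&4? no. Sum: 0
Gen 12: crossing 1x2. Both 2&4? no. Sum: 0
Gen 13: crossing 1x5. Both 2&4? no. Sum: 0

Answer: 0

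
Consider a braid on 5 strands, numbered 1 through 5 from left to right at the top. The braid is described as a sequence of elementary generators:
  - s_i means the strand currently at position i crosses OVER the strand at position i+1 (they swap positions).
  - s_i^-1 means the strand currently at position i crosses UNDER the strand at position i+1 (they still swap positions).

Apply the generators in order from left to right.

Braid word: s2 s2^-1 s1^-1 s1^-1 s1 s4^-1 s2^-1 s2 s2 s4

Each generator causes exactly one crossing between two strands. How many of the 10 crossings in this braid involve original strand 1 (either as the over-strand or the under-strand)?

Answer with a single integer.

Gen 1: crossing 2x3. Involves strand 1? no. Count so far: 0
Gen 2: crossing 3x2. Involves strand 1? no. Count so far: 0
Gen 3: crossing 1x2. Involves strand 1? yes. Count so far: 1
Gen 4: crossing 2x1. Involves strand 1? yes. Count so far: 2
Gen 5: crossing 1x2. Involves strand 1? yes. Count so far: 3
Gen 6: crossing 4x5. Involves strand 1? no. Count so far: 3
Gen 7: crossing 1x3. Involves strand 1? yes. Count so far: 4
Gen 8: crossing 3x1. Involves strand 1? yes. Count so far: 5
Gen 9: crossing 1x3. Involves strand 1? yes. Count so far: 6
Gen 10: crossing 5x4. Involves strand 1? no. Count so far: 6

Answer: 6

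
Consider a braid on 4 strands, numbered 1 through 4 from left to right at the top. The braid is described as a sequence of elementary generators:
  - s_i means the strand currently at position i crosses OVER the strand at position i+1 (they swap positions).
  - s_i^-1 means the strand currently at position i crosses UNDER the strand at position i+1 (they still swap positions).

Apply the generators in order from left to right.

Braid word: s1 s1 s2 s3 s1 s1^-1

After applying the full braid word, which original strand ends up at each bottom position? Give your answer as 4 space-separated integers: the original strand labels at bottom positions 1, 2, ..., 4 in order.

Answer: 1 3 4 2

Derivation:
Gen 1 (s1): strand 1 crosses over strand 2. Perm now: [2 1 3 4]
Gen 2 (s1): strand 2 crosses over strand 1. Perm now: [1 2 3 4]
Gen 3 (s2): strand 2 crosses over strand 3. Perm now: [1 3 2 4]
Gen 4 (s3): strand 2 crosses over strand 4. Perm now: [1 3 4 2]
Gen 5 (s1): strand 1 crosses over strand 3. Perm now: [3 1 4 2]
Gen 6 (s1^-1): strand 3 crosses under strand 1. Perm now: [1 3 4 2]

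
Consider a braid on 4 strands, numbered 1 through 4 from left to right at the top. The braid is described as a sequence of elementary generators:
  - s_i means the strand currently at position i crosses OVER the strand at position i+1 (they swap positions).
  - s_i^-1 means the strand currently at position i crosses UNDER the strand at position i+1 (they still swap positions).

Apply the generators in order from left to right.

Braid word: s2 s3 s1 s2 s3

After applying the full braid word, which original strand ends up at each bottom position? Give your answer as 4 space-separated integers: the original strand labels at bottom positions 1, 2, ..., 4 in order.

Answer: 3 4 2 1

Derivation:
Gen 1 (s2): strand 2 crosses over strand 3. Perm now: [1 3 2 4]
Gen 2 (s3): strand 2 crosses over strand 4. Perm now: [1 3 4 2]
Gen 3 (s1): strand 1 crosses over strand 3. Perm now: [3 1 4 2]
Gen 4 (s2): strand 1 crosses over strand 4. Perm now: [3 4 1 2]
Gen 5 (s3): strand 1 crosses over strand 2. Perm now: [3 4 2 1]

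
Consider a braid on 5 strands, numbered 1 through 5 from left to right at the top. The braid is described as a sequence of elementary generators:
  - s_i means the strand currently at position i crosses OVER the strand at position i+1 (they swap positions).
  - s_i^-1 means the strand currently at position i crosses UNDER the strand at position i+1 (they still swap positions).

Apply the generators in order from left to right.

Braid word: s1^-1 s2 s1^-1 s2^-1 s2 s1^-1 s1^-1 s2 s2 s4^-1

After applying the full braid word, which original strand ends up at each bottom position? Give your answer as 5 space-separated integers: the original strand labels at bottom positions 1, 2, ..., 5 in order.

Answer: 3 2 1 5 4

Derivation:
Gen 1 (s1^-1): strand 1 crosses under strand 2. Perm now: [2 1 3 4 5]
Gen 2 (s2): strand 1 crosses over strand 3. Perm now: [2 3 1 4 5]
Gen 3 (s1^-1): strand 2 crosses under strand 3. Perm now: [3 2 1 4 5]
Gen 4 (s2^-1): strand 2 crosses under strand 1. Perm now: [3 1 2 4 5]
Gen 5 (s2): strand 1 crosses over strand 2. Perm now: [3 2 1 4 5]
Gen 6 (s1^-1): strand 3 crosses under strand 2. Perm now: [2 3 1 4 5]
Gen 7 (s1^-1): strand 2 crosses under strand 3. Perm now: [3 2 1 4 5]
Gen 8 (s2): strand 2 crosses over strand 1. Perm now: [3 1 2 4 5]
Gen 9 (s2): strand 1 crosses over strand 2. Perm now: [3 2 1 4 5]
Gen 10 (s4^-1): strand 4 crosses under strand 5. Perm now: [3 2 1 5 4]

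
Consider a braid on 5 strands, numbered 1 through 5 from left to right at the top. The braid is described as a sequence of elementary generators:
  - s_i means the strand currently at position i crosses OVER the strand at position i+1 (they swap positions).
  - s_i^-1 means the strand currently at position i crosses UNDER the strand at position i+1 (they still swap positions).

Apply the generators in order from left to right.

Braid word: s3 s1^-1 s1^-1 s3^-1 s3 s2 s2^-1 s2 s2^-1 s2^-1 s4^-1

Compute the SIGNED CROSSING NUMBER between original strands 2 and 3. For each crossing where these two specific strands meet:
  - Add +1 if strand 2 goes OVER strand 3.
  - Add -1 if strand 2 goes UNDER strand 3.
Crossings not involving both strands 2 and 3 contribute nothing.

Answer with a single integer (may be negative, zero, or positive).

Answer: 0

Derivation:
Gen 1: crossing 3x4. Both 2&3? no. Sum: 0
Gen 2: crossing 1x2. Both 2&3? no. Sum: 0
Gen 3: crossing 2x1. Both 2&3? no. Sum: 0
Gen 4: crossing 4x3. Both 2&3? no. Sum: 0
Gen 5: crossing 3x4. Both 2&3? no. Sum: 0
Gen 6: crossing 2x4. Both 2&3? no. Sum: 0
Gen 7: crossing 4x2. Both 2&3? no. Sum: 0
Gen 8: crossing 2x4. Both 2&3? no. Sum: 0
Gen 9: crossing 4x2. Both 2&3? no. Sum: 0
Gen 10: crossing 2x4. Both 2&3? no. Sum: 0
Gen 11: crossing 3x5. Both 2&3? no. Sum: 0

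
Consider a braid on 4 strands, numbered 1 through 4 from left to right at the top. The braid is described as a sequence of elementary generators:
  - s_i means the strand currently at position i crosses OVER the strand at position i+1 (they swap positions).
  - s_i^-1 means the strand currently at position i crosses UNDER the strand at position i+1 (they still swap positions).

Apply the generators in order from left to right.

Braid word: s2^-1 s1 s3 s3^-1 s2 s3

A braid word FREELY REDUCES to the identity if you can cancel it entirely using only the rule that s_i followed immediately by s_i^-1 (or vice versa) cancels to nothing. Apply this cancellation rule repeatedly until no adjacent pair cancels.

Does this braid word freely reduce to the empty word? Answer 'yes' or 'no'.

Gen 1 (s2^-1): push. Stack: [s2^-1]
Gen 2 (s1): push. Stack: [s2^-1 s1]
Gen 3 (s3): push. Stack: [s2^-1 s1 s3]
Gen 4 (s3^-1): cancels prior s3. Stack: [s2^-1 s1]
Gen 5 (s2): push. Stack: [s2^-1 s1 s2]
Gen 6 (s3): push. Stack: [s2^-1 s1 s2 s3]
Reduced word: s2^-1 s1 s2 s3

Answer: no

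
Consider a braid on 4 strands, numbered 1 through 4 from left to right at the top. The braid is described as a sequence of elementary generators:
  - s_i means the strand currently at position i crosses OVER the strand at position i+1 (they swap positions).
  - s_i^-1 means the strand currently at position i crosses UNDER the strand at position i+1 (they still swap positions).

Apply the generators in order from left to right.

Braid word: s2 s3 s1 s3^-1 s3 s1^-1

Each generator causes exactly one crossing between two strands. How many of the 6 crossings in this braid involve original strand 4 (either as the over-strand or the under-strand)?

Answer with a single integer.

Gen 1: crossing 2x3. Involves strand 4? no. Count so far: 0
Gen 2: crossing 2x4. Involves strand 4? yes. Count so far: 1
Gen 3: crossing 1x3. Involves strand 4? no. Count so far: 1
Gen 4: crossing 4x2. Involves strand 4? yes. Count so far: 2
Gen 5: crossing 2x4. Involves strand 4? yes. Count so far: 3
Gen 6: crossing 3x1. Involves strand 4? no. Count so far: 3

Answer: 3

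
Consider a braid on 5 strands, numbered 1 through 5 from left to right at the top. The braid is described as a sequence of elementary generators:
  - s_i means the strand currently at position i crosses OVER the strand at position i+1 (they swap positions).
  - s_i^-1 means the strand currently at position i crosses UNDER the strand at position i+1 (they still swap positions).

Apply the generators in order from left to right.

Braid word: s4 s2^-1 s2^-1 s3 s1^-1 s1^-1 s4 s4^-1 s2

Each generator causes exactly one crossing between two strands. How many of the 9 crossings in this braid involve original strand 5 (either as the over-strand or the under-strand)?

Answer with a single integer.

Answer: 3

Derivation:
Gen 1: crossing 4x5. Involves strand 5? yes. Count so far: 1
Gen 2: crossing 2x3. Involves strand 5? no. Count so far: 1
Gen 3: crossing 3x2. Involves strand 5? no. Count so far: 1
Gen 4: crossing 3x5. Involves strand 5? yes. Count so far: 2
Gen 5: crossing 1x2. Involves strand 5? no. Count so far: 2
Gen 6: crossing 2x1. Involves strand 5? no. Count so far: 2
Gen 7: crossing 3x4. Involves strand 5? no. Count so far: 2
Gen 8: crossing 4x3. Involves strand 5? no. Count so far: 2
Gen 9: crossing 2x5. Involves strand 5? yes. Count so far: 3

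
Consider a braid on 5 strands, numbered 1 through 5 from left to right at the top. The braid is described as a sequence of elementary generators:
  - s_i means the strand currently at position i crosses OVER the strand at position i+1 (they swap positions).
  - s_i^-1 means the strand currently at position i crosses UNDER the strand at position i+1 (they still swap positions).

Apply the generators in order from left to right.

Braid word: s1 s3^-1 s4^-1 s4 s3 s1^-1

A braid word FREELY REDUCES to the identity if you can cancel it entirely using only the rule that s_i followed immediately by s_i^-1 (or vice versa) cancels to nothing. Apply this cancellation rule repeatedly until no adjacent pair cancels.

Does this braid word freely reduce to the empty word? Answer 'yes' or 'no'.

Gen 1 (s1): push. Stack: [s1]
Gen 2 (s3^-1): push. Stack: [s1 s3^-1]
Gen 3 (s4^-1): push. Stack: [s1 s3^-1 s4^-1]
Gen 4 (s4): cancels prior s4^-1. Stack: [s1 s3^-1]
Gen 5 (s3): cancels prior s3^-1. Stack: [s1]
Gen 6 (s1^-1): cancels prior s1. Stack: []
Reduced word: (empty)

Answer: yes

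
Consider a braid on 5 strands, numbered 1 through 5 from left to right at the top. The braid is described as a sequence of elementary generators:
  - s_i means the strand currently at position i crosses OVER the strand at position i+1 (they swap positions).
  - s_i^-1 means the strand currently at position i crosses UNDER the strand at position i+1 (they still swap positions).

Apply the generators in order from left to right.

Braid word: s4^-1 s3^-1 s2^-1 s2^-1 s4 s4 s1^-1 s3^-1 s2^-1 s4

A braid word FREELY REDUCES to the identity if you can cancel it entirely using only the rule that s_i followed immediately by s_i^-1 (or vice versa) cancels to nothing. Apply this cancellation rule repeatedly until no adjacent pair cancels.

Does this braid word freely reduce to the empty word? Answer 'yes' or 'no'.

Gen 1 (s4^-1): push. Stack: [s4^-1]
Gen 2 (s3^-1): push. Stack: [s4^-1 s3^-1]
Gen 3 (s2^-1): push. Stack: [s4^-1 s3^-1 s2^-1]
Gen 4 (s2^-1): push. Stack: [s4^-1 s3^-1 s2^-1 s2^-1]
Gen 5 (s4): push. Stack: [s4^-1 s3^-1 s2^-1 s2^-1 s4]
Gen 6 (s4): push. Stack: [s4^-1 s3^-1 s2^-1 s2^-1 s4 s4]
Gen 7 (s1^-1): push. Stack: [s4^-1 s3^-1 s2^-1 s2^-1 s4 s4 s1^-1]
Gen 8 (s3^-1): push. Stack: [s4^-1 s3^-1 s2^-1 s2^-1 s4 s4 s1^-1 s3^-1]
Gen 9 (s2^-1): push. Stack: [s4^-1 s3^-1 s2^-1 s2^-1 s4 s4 s1^-1 s3^-1 s2^-1]
Gen 10 (s4): push. Stack: [s4^-1 s3^-1 s2^-1 s2^-1 s4 s4 s1^-1 s3^-1 s2^-1 s4]
Reduced word: s4^-1 s3^-1 s2^-1 s2^-1 s4 s4 s1^-1 s3^-1 s2^-1 s4

Answer: no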